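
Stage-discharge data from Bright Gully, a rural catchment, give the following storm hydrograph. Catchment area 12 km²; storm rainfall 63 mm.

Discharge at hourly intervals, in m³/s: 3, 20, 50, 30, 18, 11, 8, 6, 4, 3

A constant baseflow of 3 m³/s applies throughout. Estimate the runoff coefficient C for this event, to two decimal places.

ΣQ_DR = 123.0 m³/s; V = ΣQ_DR·Δt = 4.428 × 10^5 m³.
Runoff depth d = V / A = 36.90 mm.
C = d / P = 36.90 / 63 = 0.59.

C ≈ 0.59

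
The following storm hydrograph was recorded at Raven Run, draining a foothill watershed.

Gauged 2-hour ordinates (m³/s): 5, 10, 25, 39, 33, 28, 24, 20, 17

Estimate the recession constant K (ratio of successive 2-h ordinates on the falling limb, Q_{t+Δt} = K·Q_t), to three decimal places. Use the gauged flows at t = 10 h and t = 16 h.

K ≈ 0.847

Using the recession-limb readings at t = 10 h and t = 16 h: Q falls from 28 to 17 m³/s over 3 intervals.
K = (Q₂/Q₁)^(1/3) = (17/28)^(1/3) = 0.847.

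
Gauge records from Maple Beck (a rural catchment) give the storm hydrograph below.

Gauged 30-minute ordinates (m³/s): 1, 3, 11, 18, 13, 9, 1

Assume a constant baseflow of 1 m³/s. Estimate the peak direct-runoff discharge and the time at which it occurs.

Subtracting baseflow gives direct-runoff ordinates: 0.0, 2.0, 10.0, 17.0, 12.0, 8.0, 0.0 m³/s.
The maximum is 17.0 m³/s, occurring at the reading for t = 1.5 h.

Q_p = 17.0 m³/s at t = 1.5 h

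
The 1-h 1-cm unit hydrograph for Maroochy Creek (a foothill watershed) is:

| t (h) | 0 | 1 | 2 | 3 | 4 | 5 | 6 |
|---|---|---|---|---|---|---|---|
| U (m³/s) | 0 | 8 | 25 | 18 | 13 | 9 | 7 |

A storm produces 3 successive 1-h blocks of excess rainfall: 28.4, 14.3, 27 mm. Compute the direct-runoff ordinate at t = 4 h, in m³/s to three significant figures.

By discrete convolution, Q_j = Σ (P_i / 10 mm) · U_{j−i}.
At t = 4 h (j=4): Q = (28.4/10)·13 + (14.3/10)·18 + (27/10)·25 = 130 m³/s.

Q ≈ 130 m³/s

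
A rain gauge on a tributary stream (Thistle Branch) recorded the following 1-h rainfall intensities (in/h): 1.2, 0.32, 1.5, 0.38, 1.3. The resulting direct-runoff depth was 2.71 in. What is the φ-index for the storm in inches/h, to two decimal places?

Only the 3 blocks with intensity above φ contribute runoff: 1.2, 1.5, 1.3 in/h.
Σ(I−φ)·Δt = d  ⇒  (1.2+1.5+1.3 − 3φ)·1 = 2.71
φ = (4.000 − 2.71/1) / 3 = 0.43 in/h.

φ ≈ 0.43 in/h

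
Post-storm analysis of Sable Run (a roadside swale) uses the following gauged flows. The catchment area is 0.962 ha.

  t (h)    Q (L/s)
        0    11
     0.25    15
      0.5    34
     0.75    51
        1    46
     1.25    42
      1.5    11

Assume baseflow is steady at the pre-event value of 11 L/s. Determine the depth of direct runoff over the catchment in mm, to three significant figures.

Direct runoff: 0.0, 4.0, 23.0, 40.0, 35.0, 31.0, 0.0 L/s; ΣQ_DR = 133.0 L/s.
V = ΣQ_DR · Δt = 133.0 × 900 s = 1.197 × 10^5 L.
Over A = 0.962 ha, depth = V / A = 12.4 mm.

d ≈ 12.4 mm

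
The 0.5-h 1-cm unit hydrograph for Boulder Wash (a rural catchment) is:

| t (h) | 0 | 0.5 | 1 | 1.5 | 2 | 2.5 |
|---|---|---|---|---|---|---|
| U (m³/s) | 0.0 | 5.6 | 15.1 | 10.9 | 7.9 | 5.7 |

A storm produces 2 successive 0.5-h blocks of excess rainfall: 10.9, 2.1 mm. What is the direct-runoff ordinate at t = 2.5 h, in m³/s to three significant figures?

Q ≈ 7.87 m³/s

By discrete convolution, Q_j = Σ (P_i / 10 mm) · U_{j−i}.
At t = 2.5 h (j=5): Q = (10.9/10)·5.7 + (2.1/10)·7.9 = 7.87 m³/s.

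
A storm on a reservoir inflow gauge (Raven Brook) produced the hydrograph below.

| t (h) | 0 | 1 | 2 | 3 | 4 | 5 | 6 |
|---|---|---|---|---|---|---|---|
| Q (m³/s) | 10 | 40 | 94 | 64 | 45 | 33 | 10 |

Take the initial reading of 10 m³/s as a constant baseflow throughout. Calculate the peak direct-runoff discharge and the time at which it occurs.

Q_p = 84.0 m³/s at t = 2 h

Subtracting baseflow gives direct-runoff ordinates: 0.0, 30.0, 84.0, 54.0, 35.0, 23.0, 0.0 m³/s.
The maximum is 84.0 m³/s, occurring at the reading for t = 2 h.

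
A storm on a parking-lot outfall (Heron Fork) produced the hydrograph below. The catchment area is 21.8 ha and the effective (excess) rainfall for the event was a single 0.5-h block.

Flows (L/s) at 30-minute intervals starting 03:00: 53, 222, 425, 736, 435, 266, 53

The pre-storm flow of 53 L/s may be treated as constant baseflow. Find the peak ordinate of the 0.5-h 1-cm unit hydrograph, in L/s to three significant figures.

Direct runoff: 0.0, 169.0, 372.0, 683.0, 382.0, 213.0, 0.0 L/s; ΣQ_DR = 1819 L/s, peak = 683.0 L/s.
Runoff depth d = ΣQ_DR·Δt / A = 1819 × 1800 / (21.8 ha) = 15.02 mm.
The 1-cm UH is the DRH scaled by (10 mm)/d, so U_p = 683.0 × 10/15.02 = 455 L/s.

U_p ≈ 455 L/s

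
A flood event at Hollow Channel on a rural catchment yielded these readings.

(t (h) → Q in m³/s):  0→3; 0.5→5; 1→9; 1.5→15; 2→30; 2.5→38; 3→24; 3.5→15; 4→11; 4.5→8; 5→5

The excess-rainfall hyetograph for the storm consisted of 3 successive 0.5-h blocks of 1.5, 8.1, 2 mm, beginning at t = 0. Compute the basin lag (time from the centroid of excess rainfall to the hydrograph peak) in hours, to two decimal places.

Centroid of excess rainfall: t_c = Σ P_i·t̄_i / ΣP_i = 0.7716 h (block centres at 0.25, 0.75, 1.25 h).
Hydrograph peak occurs at t = 2.5 h, so basin lag t_L = 2.5 − 0.7716 = 1.73 h.

t_L ≈ 1.73 h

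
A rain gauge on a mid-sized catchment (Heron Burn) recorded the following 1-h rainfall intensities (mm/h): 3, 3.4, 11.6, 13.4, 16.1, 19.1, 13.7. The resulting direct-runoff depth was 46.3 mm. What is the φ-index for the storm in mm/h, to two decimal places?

Only the 5 blocks with intensity above φ contribute runoff: 11.6, 13.4, 16.1, 19.1, 13.7 mm/h.
Σ(I−φ)·Δt = d  ⇒  (11.6+13.4+16.1+19.1+13.7 − 5φ)·1 = 46.3
φ = (73.90 − 46.3/1) / 5 = 5.52 mm/h.

φ ≈ 5.52 mm/h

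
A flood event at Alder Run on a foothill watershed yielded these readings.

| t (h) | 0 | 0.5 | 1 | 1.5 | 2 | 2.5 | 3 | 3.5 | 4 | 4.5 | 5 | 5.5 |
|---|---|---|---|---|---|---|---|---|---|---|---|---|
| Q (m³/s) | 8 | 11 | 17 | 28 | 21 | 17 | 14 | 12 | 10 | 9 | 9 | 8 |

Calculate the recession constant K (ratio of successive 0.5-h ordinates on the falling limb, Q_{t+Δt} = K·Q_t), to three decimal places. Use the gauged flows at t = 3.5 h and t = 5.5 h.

Using the recession-limb readings at t = 3.5 h and t = 5.5 h: Q falls from 12 to 8 m³/s over 4 intervals.
K = (Q₂/Q₁)^(1/4) = (8/12)^(1/4) = 0.904.

K ≈ 0.904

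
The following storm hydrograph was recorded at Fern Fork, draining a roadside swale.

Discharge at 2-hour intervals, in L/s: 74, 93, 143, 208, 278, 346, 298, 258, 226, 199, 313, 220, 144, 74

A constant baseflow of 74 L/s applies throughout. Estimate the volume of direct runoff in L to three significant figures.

V ≈ 1.32 × 10^7 L

Direct-runoff ordinates (Q − Q_b): 0.0, 19.0, 69.0, 134.0, 204.0, 272.0, 224.0, 184.0, 152.0, 125.0, 239.0, 146.0, 70.0, 0.0 L/s.
ΣQ_DR = 1838 L/s.
With Δt = 2 h = 7200 s, V = ΣQ_DR · Δt = 1838 × 7200 = 1.32 × 10^7 L.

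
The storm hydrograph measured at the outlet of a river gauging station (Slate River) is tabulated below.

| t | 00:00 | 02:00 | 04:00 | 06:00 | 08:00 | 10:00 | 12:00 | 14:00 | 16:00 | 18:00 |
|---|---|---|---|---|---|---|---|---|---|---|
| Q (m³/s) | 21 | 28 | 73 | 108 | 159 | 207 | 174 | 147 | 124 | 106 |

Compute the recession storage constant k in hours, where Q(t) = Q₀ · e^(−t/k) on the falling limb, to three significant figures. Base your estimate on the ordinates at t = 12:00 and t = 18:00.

k ≈ 12.1 h

On the falling limb, Q drops from 174 to 106 m³/s between t = 12:00 and t = 18:00 (Δt = 6 h).
k = −Δt / ln(Q₂/Q₁) = −6 / ln(106/174) = 12.1 h.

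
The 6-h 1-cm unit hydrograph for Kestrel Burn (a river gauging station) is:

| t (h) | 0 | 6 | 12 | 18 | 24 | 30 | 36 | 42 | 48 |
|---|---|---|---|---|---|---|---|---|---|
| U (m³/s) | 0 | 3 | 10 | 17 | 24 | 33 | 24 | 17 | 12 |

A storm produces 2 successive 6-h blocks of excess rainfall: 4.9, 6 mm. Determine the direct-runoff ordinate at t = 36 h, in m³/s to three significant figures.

By discrete convolution, Q_j = Σ (P_i / 10 mm) · U_{j−i}.
At t = 36 h (j=6): Q = (4.9/10)·24 + (6/10)·33 = 31.6 m³/s.

Q ≈ 31.6 m³/s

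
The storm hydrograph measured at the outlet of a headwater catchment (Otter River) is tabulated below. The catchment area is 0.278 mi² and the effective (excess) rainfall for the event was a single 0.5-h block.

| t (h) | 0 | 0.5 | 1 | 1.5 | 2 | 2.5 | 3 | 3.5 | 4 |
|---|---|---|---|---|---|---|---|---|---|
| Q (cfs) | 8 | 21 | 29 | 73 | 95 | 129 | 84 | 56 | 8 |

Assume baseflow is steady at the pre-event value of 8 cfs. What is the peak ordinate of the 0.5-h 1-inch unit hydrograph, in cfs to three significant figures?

U_p ≈ 101 cfs

Direct runoff: 0.0, 13.0, 21.0, 65.0, 87.0, 121.0, 76.0, 48.0, 0.0 cfs; ΣQ_DR = 431.0 cfs, peak = 121.0 cfs.
Runoff depth d = ΣQ_DR·Δt / A = 431.0 × 1800 / (0.278 mi²) = 1.201 in.
The 1-inch UH is the DRH scaled by (1 in)/d, so U_p = 121.0 × 1/1.201 = 101 cfs.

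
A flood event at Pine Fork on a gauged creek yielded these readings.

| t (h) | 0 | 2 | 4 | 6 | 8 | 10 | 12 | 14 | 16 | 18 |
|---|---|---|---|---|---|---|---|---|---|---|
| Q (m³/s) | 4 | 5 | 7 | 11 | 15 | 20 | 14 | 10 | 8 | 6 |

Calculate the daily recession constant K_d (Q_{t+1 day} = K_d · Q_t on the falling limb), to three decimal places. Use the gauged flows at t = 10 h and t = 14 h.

Between t = 10 h and t = 14 h the flow falls from 20 to 10 m³/s over 2×2 h = 4 h.
Per-interval ratio K = (10/20)^(1/2) = 0.7071; K_d = K^(24/2) = 0.016.

K_d ≈ 0.016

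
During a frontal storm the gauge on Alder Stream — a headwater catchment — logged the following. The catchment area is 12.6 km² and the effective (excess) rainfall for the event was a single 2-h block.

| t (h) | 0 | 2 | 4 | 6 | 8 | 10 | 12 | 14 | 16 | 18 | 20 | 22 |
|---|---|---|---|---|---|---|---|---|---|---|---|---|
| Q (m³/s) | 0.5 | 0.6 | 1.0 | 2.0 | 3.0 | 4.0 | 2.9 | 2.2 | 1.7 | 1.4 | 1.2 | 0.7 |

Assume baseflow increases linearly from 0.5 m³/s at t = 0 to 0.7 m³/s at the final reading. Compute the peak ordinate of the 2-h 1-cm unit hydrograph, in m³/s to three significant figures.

U_p ≈ 4.26 m³/s

Direct runoff: 0.00, 0.08, 0.46, 1.45, 2.43, 3.41, 2.29, 1.57, 1.05, 0.74, 0.52, 0.00 m³/s; ΣQ_DR = 14.00 m³/s, peak = 3.41 m³/s.
Runoff depth d = ΣQ_DR·Δt / A = 14.00 × 7200 / (12.6 km²) = 8.000 mm.
The 1-cm UH is the DRH scaled by (10 mm)/d, so U_p = 3.41 × 10/8.000 = 4.26 m³/s.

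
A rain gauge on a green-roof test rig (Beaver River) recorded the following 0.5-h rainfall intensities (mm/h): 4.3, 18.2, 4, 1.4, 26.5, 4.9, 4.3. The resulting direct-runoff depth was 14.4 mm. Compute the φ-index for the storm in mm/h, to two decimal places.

φ ≈ 7.95 mm/h

Only the 2 blocks with intensity above φ contribute runoff: 18.2, 26.5 mm/h.
Σ(I−φ)·Δt = d  ⇒  (18.2+26.5 − 2φ)·0.5 = 14.4
φ = (44.70 − 14.4/0.5) / 2 = 7.95 mm/h.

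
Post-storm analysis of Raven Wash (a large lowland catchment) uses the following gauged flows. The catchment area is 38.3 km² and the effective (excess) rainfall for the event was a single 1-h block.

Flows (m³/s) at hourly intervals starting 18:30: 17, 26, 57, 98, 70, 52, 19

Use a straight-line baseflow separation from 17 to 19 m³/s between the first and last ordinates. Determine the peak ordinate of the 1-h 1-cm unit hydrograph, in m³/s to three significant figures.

Direct runoff: 0.00, 8.67, 39.33, 80.00, 51.67, 33.33, 0.00 m³/s; ΣQ_DR = 213.0 m³/s, peak = 80.00 m³/s.
Runoff depth d = ΣQ_DR·Δt / A = 213.0 × 3600 / (38.3 km²) = 20.02 mm.
The 1-cm UH is the DRH scaled by (10 mm)/d, so U_p = 80.00 × 10/20.02 = 40.0 m³/s.

U_p ≈ 40.0 m³/s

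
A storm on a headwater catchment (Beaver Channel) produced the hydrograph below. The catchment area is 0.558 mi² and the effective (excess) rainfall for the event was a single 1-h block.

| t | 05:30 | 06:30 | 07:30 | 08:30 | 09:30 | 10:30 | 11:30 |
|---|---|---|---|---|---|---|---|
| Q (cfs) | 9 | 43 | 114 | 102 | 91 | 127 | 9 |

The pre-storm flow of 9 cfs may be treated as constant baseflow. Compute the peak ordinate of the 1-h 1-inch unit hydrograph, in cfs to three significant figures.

U_p ≈ 98.4 cfs

Direct runoff: 0.0, 34.0, 105.0, 93.0, 82.0, 118.0, 0.0 cfs; ΣQ_DR = 432.0 cfs, peak = 118.0 cfs.
Runoff depth d = ΣQ_DR·Δt / A = 432.0 × 3600 / (0.558 mi²) = 1.200 in.
The 1-inch UH is the DRH scaled by (1 in)/d, so U_p = 118.0 × 1/1.200 = 98.4 cfs.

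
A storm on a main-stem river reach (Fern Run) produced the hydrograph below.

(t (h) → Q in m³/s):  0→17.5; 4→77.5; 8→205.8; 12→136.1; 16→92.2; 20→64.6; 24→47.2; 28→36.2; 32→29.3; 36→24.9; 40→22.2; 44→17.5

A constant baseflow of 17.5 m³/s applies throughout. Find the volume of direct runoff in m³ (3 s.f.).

V ≈ 8.08 × 10^6 m³

Direct-runoff ordinates (Q − Q_b): 0.0, 60.0, 188.3, 118.6, 74.7, 47.1, 29.7, 18.7, 11.8, 7.4, 4.7, 0.0 m³/s.
ΣQ_DR = 561.0 m³/s.
With Δt = 4 h = 14400 s, V = ΣQ_DR · Δt = 561.0 × 14400 = 8.08 × 10^6 m³.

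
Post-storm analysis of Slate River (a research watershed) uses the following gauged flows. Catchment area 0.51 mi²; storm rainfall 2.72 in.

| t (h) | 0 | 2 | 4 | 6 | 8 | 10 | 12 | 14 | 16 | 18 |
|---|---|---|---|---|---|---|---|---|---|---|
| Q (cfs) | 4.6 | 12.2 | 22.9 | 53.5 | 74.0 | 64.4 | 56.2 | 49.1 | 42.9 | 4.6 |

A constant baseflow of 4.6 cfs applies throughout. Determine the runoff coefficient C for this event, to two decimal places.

ΣQ_DR = 338.4 cfs; V = ΣQ_DR·Δt = 2.436 × 10^6 ft³.
Runoff depth d = V / A = 2.056 in.
C = d / P = 2.056 / 2.72 = 0.76.

C ≈ 0.76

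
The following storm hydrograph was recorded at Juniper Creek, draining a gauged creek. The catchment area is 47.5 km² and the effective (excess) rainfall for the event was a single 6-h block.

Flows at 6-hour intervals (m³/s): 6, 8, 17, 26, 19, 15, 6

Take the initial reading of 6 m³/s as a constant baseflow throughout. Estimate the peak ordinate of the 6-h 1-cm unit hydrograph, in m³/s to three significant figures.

Direct runoff: 0.0, 2.0, 11.0, 20.0, 13.0, 9.0, 0.0 m³/s; ΣQ_DR = 55.00 m³/s, peak = 20.0 m³/s.
Runoff depth d = ΣQ_DR·Δt / A = 55.00 × 21600 / (47.5 km²) = 25.01 mm.
The 1-cm UH is the DRH scaled by (10 mm)/d, so U_p = 20.0 × 10/25.01 = 8.00 m³/s.

U_p ≈ 8.00 m³/s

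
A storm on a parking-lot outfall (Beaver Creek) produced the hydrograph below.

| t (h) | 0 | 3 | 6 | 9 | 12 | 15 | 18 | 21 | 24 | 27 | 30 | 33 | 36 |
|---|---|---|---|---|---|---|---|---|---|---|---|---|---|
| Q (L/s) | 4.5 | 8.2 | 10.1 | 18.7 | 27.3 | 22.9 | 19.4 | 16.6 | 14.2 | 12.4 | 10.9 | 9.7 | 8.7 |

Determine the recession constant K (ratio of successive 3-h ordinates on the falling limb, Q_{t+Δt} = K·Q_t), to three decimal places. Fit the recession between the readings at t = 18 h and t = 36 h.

K ≈ 0.875

Using the recession-limb readings at t = 18 h and t = 36 h: Q falls from 19.4 to 8.7 L/s over 6 intervals.
K = (Q₂/Q₁)^(1/6) = (8.7/19.4)^(1/6) = 0.875.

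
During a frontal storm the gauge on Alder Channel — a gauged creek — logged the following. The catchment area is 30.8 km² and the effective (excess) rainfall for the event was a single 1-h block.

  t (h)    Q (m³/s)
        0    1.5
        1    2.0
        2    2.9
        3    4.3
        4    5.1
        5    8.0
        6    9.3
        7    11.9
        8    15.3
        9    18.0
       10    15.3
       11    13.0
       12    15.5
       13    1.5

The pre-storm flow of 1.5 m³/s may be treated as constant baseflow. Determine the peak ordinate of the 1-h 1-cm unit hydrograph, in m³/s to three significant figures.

U_p ≈ 13.8 m³/s

Direct runoff: 0.0, 0.5, 1.4, 2.8, 3.6, 6.5, 7.8, 10.4, 13.8, 16.5, 13.8, 11.5, 14.0, 0.0 m³/s; ΣQ_DR = 102.6 m³/s, peak = 16.5 m³/s.
Runoff depth d = ΣQ_DR·Δt / A = 102.6 × 3600 / (30.8 km²) = 11.99 mm.
The 1-cm UH is the DRH scaled by (10 mm)/d, so U_p = 16.5 × 10/11.99 = 13.8 m³/s.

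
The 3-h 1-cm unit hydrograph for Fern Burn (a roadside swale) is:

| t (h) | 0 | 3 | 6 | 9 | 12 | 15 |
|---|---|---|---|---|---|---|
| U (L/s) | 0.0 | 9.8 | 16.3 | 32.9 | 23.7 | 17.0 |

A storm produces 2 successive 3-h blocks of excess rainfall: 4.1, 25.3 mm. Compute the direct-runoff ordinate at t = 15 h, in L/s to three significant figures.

Q ≈ 66.9 L/s

By discrete convolution, Q_j = Σ (P_i / 10 mm) · U_{j−i}.
At t = 15 h (j=5): Q = (4.1/10)·17.0 + (25.3/10)·23.7 = 66.9 L/s.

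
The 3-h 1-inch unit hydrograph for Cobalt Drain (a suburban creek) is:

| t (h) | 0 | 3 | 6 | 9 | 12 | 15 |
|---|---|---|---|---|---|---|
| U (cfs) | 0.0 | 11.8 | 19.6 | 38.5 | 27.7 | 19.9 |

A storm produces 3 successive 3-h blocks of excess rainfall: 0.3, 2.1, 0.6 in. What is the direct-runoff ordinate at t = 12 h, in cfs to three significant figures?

By discrete convolution, Q_j = Σ (P_i / 1 in) · U_{j−i}.
At t = 12 h (j=4): Q = (0.3/1)·27.7 + (2.1/1)·38.5 + (0.6/1)·19.6 = 101 cfs.

Q ≈ 101 cfs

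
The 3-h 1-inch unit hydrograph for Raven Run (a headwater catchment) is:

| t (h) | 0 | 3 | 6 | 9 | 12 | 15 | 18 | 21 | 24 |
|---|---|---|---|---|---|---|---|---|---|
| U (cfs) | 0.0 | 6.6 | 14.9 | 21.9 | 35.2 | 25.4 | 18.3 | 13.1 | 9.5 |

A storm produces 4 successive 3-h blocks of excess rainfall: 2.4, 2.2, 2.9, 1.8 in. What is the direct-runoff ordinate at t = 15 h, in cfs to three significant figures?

By discrete convolution, Q_j = Σ (P_i / 1 in) · U_{j−i}.
At t = 15 h (j=5): Q = (2.4/1)·25.4 + (2.2/1)·35.2 + (2.9/1)·21.9 + (1.8/1)·14.9 = 229 cfs.

Q ≈ 229 cfs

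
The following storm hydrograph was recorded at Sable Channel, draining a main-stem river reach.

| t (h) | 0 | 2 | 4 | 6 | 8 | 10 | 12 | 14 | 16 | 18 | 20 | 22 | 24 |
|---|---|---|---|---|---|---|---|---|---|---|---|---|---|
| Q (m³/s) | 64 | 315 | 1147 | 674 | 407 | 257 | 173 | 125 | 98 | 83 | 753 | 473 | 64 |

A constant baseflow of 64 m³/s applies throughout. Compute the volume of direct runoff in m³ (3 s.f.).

Direct-runoff ordinates (Q − Q_b): 0.0, 251.0, 1083.0, 610.0, 343.0, 193.0, 109.0, 61.0, 34.0, 19.0, 689.0, 409.0, 0.0 m³/s.
ΣQ_DR = 3801 m³/s.
With Δt = 2 h = 7200 s, V = ΣQ_DR · Δt = 3801 × 7200 = 2.74 × 10^7 m³.

V ≈ 2.74 × 10^7 m³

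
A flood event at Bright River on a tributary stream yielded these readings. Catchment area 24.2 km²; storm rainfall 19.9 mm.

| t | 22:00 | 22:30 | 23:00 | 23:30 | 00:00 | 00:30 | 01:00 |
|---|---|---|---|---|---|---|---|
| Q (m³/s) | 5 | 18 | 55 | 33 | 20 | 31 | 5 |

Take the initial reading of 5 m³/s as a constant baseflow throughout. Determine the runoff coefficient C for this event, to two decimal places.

ΣQ_DR = 132.0 m³/s; V = ΣQ_DR·Δt = 2.376 × 10^5 m³.
Runoff depth d = V / A = 9.818 mm.
C = d / P = 9.818 / 19.9 = 0.49.

C ≈ 0.49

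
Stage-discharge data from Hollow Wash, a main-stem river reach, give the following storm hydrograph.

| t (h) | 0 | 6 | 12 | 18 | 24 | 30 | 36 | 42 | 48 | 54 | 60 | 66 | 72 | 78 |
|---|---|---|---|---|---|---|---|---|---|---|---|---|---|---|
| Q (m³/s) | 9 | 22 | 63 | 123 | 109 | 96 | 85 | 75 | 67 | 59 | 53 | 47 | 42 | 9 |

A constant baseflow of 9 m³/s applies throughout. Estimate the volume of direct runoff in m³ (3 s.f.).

Direct-runoff ordinates (Q − Q_b): 0.0, 13.0, 54.0, 114.0, 100.0, 87.0, 76.0, 66.0, 58.0, 50.0, 44.0, 38.0, 33.0, 0.0 m³/s.
ΣQ_DR = 733.0 m³/s.
With Δt = 6 h = 21600 s, V = ΣQ_DR · Δt = 733.0 × 21600 = 1.58 × 10^7 m³.

V ≈ 1.58 × 10^7 m³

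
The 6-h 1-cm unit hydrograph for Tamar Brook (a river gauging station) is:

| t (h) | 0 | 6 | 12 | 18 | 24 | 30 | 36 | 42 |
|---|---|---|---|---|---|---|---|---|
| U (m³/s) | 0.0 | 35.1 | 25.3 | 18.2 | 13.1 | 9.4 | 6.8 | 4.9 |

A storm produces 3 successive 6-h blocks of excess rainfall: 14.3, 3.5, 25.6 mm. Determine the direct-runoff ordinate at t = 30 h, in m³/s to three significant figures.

By discrete convolution, Q_j = Σ (P_i / 10 mm) · U_{j−i}.
At t = 30 h (j=5): Q = (14.3/10)·9.4 + (3.5/10)·13.1 + (25.6/10)·18.2 = 64.6 m³/s.

Q ≈ 64.6 m³/s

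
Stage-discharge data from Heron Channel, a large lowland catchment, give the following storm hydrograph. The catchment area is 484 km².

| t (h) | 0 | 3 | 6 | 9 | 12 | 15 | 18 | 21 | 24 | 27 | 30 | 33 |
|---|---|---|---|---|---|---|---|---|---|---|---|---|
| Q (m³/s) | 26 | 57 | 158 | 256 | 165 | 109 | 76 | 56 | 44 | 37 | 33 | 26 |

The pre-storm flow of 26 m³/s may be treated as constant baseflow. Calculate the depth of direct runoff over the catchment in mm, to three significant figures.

d ≈ 16.3 mm

Direct runoff: 0.0, 31.0, 132.0, 230.0, 139.0, 83.0, 50.0, 30.0, 18.0, 11.0, 7.0, 0.0 m³/s; ΣQ_DR = 731.0 m³/s.
V = ΣQ_DR · Δt = 731.0 × 10800 s = 7.895 × 10^6 m³.
Over A = 484 km², depth = V / A = 16.3 mm.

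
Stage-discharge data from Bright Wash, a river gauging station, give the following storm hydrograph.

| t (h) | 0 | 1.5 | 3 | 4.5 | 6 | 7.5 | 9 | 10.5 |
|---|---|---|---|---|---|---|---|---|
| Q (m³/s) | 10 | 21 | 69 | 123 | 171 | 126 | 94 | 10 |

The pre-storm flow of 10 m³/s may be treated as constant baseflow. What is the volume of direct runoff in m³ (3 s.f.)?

Direct-runoff ordinates (Q − Q_b): 0.0, 11.0, 59.0, 113.0, 161.0, 116.0, 84.0, 0.0 m³/s.
ΣQ_DR = 544.0 m³/s.
With Δt = 1.5 h = 5400 s, V = ΣQ_DR · Δt = 544.0 × 5400 = 2.94 × 10^6 m³.

V ≈ 2.94 × 10^6 m³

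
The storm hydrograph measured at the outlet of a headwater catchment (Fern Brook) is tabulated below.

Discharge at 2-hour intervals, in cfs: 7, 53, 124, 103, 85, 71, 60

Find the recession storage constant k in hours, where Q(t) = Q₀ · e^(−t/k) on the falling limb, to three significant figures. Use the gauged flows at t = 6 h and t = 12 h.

On the falling limb, Q drops from 103 to 60 cfs between t = 6 h and t = 12 h (Δt = 6 h).
k = −Δt / ln(Q₂/Q₁) = −6 / ln(60/103) = 11.1 h.

k ≈ 11.1 h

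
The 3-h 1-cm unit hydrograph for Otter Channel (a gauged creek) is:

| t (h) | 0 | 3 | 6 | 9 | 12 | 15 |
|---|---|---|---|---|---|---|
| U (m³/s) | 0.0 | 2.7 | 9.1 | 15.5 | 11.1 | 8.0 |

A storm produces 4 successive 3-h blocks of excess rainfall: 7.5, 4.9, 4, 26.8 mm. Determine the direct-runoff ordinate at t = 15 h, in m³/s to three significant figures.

By discrete convolution, Q_j = Σ (P_i / 10 mm) · U_{j−i}.
At t = 15 h (j=5): Q = (7.5/10)·8.0 + (4.9/10)·11.1 + (4/10)·15.5 + (26.8/10)·9.1 = 42.0 m³/s.

Q ≈ 42.0 m³/s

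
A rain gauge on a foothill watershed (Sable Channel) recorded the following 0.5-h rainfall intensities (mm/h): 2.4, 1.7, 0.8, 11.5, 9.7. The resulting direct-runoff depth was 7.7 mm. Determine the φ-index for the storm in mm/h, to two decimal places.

φ ≈ 2.90 mm/h

Only the 2 blocks with intensity above φ contribute runoff: 11.5, 9.7 mm/h.
Σ(I−φ)·Δt = d  ⇒  (11.5+9.7 − 2φ)·0.5 = 7.7
φ = (21.20 − 7.7/0.5) / 2 = 2.90 mm/h.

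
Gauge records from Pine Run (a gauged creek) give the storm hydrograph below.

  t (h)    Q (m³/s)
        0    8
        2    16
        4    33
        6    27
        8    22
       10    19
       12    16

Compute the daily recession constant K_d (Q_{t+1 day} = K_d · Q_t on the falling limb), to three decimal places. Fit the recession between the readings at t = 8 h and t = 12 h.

K_d ≈ 0.148

Between t = 8 h and t = 12 h the flow falls from 22 to 16 m³/s over 2×2 h = 4 h.
Per-interval ratio K = (16/22)^(1/2) = 0.8528; K_d = K^(24/2) = 0.148.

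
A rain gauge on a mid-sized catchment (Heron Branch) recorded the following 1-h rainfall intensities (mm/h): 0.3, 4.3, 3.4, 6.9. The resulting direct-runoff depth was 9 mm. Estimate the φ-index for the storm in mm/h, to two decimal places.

φ ≈ 1.87 mm/h

Only the 3 blocks with intensity above φ contribute runoff: 4.3, 3.4, 6.9 mm/h.
Σ(I−φ)·Δt = d  ⇒  (4.3+3.4+6.9 − 3φ)·1 = 9
φ = (14.60 − 9/1) / 3 = 1.87 mm/h.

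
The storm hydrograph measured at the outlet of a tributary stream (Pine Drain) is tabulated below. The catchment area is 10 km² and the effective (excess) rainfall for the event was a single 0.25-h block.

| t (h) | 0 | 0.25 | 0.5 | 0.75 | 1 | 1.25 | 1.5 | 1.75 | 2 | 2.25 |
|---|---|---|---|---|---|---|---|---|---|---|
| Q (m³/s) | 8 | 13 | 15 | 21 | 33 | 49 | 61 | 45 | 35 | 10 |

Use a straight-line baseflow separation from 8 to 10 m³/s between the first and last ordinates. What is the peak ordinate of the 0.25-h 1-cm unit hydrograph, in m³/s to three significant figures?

Direct runoff: 0.00, 4.78, 6.56, 12.33, 24.11, 39.89, 51.67, 35.44, 25.22, 0.00 m³/s; ΣQ_DR = 200.0 m³/s, peak = 51.67 m³/s.
Runoff depth d = ΣQ_DR·Δt / A = 200.0 × 900 / (10 km²) = 18.00 mm.
The 1-cm UH is the DRH scaled by (10 mm)/d, so U_p = 51.67 × 10/18.00 = 28.7 m³/s.

U_p ≈ 28.7 m³/s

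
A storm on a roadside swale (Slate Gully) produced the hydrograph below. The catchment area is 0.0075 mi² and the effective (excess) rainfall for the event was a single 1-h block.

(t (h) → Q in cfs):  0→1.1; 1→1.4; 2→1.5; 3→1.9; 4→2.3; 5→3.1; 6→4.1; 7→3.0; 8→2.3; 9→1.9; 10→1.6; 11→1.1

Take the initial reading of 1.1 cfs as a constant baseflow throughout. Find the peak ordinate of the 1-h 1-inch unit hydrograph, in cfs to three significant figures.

Direct runoff: 0.0, 0.3, 0.4, 0.8, 1.2, 2.0, 3.0, 1.9, 1.2, 0.8, 0.5, 0.0 cfs; ΣQ_DR = 12.10 cfs, peak = 3.0 cfs.
Runoff depth d = ΣQ_DR·Δt / A = 12.10 × 3600 / (0.0075 mi²) = 2.500 in.
The 1-inch UH is the DRH scaled by (1 in)/d, so U_p = 3.0 × 1/2.500 = 1.20 cfs.

U_p ≈ 1.20 cfs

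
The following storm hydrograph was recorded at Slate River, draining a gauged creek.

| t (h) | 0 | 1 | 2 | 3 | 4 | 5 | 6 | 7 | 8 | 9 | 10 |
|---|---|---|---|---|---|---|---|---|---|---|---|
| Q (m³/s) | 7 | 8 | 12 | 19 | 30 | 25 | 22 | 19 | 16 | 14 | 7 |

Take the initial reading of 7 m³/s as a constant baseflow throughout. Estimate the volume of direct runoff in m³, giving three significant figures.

V ≈ 3.67 × 10^5 m³

Direct-runoff ordinates (Q − Q_b): 0.0, 1.0, 5.0, 12.0, 23.0, 18.0, 15.0, 12.0, 9.0, 7.0, 0.0 m³/s.
ΣQ_DR = 102.0 m³/s.
With Δt = 1 h = 3600 s, V = ΣQ_DR · Δt = 102.0 × 3600 = 3.67 × 10^5 m³.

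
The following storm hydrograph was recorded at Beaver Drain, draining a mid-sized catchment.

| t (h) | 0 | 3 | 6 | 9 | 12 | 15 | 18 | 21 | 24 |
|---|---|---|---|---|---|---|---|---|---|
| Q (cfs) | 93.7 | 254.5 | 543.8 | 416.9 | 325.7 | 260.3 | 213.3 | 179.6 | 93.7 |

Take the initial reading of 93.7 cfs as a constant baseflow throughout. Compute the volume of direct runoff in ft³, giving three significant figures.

V ≈ 1.66 × 10^7 ft³

Direct-runoff ordinates (Q − Q_b): 0.0, 160.8, 450.1, 323.2, 232.0, 166.6, 119.6, 85.9, 0.0 cfs.
ΣQ_DR = 1538 cfs.
With Δt = 3 h = 10800 s, V = ΣQ_DR · Δt = 1538 × 10800 = 1.66 × 10^7 ft³.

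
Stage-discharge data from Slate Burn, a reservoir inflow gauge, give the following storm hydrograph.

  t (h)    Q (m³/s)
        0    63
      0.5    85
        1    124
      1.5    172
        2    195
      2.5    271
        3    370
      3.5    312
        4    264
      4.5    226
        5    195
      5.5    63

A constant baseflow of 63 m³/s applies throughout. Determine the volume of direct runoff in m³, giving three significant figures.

Direct-runoff ordinates (Q − Q_b): 0.0, 22.0, 61.0, 109.0, 132.0, 208.0, 307.0, 249.0, 201.0, 163.0, 132.0, 0.0 m³/s.
ΣQ_DR = 1584 m³/s.
With Δt = 0.5 h = 1800 s, V = ΣQ_DR · Δt = 1584 × 1800 = 2.85 × 10^6 m³.

V ≈ 2.85 × 10^6 m³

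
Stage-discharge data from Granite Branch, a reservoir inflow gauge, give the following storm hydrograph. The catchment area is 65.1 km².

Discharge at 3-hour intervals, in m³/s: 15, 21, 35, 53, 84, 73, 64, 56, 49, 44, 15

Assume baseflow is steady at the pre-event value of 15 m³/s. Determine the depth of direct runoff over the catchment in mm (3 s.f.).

d ≈ 57.1 mm

Direct runoff: 0.0, 6.0, 20.0, 38.0, 69.0, 58.0, 49.0, 41.0, 34.0, 29.0, 0.0 m³/s; ΣQ_DR = 344.0 m³/s.
V = ΣQ_DR · Δt = 344.0 × 10800 s = 3.715 × 10^6 m³.
Over A = 65.1 km², depth = V / A = 57.1 mm.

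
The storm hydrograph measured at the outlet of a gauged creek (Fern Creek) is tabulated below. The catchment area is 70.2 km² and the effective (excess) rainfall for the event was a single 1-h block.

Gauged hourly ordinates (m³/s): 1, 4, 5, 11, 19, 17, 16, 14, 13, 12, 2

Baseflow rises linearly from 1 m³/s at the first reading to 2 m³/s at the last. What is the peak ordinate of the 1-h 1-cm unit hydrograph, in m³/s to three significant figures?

Direct runoff: 0.00, 2.90, 3.80, 9.70, 17.60, 15.50, 14.40, 12.30, 11.20, 10.10, 0.00 m³/s; ΣQ_DR = 97.50 m³/s, peak = 17.60 m³/s.
Runoff depth d = ΣQ_DR·Δt / A = 97.50 × 3600 / (70.2 km²) = 5.000 mm.
The 1-cm UH is the DRH scaled by (10 mm)/d, so U_p = 17.60 × 10/5.000 = 35.2 m³/s.

U_p ≈ 35.2 m³/s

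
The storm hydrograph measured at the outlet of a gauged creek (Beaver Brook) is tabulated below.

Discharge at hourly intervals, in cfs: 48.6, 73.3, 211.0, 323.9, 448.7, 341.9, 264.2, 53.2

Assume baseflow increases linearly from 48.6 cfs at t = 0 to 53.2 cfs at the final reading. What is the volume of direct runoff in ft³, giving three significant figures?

V ≈ 4.89 × 10^6 ft³

Direct-runoff ordinates (Q − Q_b): 0.00, 24.04, 161.09, 273.33, 397.47, 290.01, 211.66, 0.00 cfs.
ΣQ_DR = 1358 cfs.
With Δt = 1 h = 3600 s, V = ΣQ_DR · Δt = 1358 × 3600 = 4.89 × 10^6 ft³.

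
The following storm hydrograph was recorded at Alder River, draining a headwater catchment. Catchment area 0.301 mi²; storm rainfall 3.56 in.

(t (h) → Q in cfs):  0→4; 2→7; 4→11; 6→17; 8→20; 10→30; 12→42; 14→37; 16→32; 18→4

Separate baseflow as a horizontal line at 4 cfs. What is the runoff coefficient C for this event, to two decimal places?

C ≈ 0.47

ΣQ_DR = 164.0 cfs; V = ΣQ_DR·Δt = 1.181 × 10^6 ft³.
Runoff depth d = V / A = 1.689 in.
C = d / P = 1.689 / 3.56 = 0.47.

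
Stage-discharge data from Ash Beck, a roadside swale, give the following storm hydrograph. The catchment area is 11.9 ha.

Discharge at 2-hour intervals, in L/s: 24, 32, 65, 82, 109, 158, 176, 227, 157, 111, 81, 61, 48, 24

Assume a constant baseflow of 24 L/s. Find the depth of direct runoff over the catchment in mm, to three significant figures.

Direct runoff: 0.0, 8.0, 41.0, 58.0, 85.0, 134.0, 152.0, 203.0, 133.0, 87.0, 57.0, 37.0, 24.0, 0.0 L/s; ΣQ_DR = 1019 L/s.
V = ΣQ_DR · Δt = 1019 × 7200 s = 7.337 × 10^6 L.
Over A = 11.9 ha, depth = V / A = 61.7 mm.

d ≈ 61.7 mm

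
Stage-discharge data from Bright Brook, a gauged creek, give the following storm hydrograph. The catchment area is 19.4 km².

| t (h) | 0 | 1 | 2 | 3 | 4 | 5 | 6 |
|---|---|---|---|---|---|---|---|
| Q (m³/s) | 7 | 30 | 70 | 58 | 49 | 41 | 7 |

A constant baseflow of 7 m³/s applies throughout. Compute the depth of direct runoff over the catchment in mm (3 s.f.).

d ≈ 39.5 mm

Direct runoff: 0.0, 23.0, 63.0, 51.0, 42.0, 34.0, 0.0 m³/s; ΣQ_DR = 213.0 m³/s.
V = ΣQ_DR · Δt = 213.0 × 3600 s = 7.668 × 10^5 m³.
Over A = 19.4 km², depth = V / A = 39.5 mm.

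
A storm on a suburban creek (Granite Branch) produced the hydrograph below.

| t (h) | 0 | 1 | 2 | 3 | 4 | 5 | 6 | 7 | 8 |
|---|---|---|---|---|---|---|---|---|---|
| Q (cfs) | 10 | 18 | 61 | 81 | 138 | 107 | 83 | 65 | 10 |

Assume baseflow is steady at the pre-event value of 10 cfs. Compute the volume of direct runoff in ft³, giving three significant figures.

V ≈ 1.74 × 10^6 ft³

Direct-runoff ordinates (Q − Q_b): 0.0, 8.0, 51.0, 71.0, 128.0, 97.0, 73.0, 55.0, 0.0 cfs.
ΣQ_DR = 483.0 cfs.
With Δt = 1 h = 3600 s, V = ΣQ_DR · Δt = 483.0 × 3600 = 1.74 × 10^6 ft³.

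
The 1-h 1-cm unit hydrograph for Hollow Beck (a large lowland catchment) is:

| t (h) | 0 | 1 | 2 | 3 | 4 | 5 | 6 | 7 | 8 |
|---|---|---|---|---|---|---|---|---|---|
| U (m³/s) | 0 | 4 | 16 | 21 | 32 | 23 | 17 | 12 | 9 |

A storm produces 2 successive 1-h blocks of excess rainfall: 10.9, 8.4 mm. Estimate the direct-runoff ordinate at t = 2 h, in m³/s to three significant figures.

By discrete convolution, Q_j = Σ (P_i / 10 mm) · U_{j−i}.
At t = 2 h (j=2): Q = (10.9/10)·16 + (8.4/10)·4 = 20.8 m³/s.

Q ≈ 20.8 m³/s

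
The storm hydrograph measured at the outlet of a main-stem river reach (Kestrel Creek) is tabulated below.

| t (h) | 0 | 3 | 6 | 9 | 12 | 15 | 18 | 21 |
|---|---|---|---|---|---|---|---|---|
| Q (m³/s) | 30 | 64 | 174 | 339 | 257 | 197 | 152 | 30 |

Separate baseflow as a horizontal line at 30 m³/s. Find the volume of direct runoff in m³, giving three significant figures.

Direct-runoff ordinates (Q − Q_b): 0.0, 34.0, 144.0, 309.0, 227.0, 167.0, 122.0, 0.0 m³/s.
ΣQ_DR = 1003 m³/s.
With Δt = 3 h = 10800 s, V = ΣQ_DR · Δt = 1003 × 10800 = 1.08 × 10^7 m³.

V ≈ 1.08 × 10^7 m³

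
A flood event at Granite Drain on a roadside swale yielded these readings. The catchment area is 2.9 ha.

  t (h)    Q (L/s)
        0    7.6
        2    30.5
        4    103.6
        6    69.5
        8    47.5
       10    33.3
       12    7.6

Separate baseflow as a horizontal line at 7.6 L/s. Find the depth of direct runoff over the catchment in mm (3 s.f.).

d ≈ 61.2 mm

Direct runoff: 0.0, 22.9, 96.0, 61.9, 39.9, 25.7, 0.0 L/s; ΣQ_DR = 246.4 L/s.
V = ΣQ_DR · Δt = 246.4 × 7200 s = 1.774 × 10^6 L.
Over A = 2.9 ha, depth = V / A = 61.2 mm.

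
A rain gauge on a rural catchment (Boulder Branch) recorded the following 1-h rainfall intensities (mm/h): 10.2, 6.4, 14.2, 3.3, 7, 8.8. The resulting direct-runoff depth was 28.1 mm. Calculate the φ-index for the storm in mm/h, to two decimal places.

φ ≈ 3.70 mm/h

Only the 5 blocks with intensity above φ contribute runoff: 10.2, 6.4, 14.2, 7, 8.8 mm/h.
Σ(I−φ)·Δt = d  ⇒  (10.2+6.4+14.2+7+8.8 − 5φ)·1 = 28.1
φ = (46.60 − 28.1/1) / 5 = 3.70 mm/h.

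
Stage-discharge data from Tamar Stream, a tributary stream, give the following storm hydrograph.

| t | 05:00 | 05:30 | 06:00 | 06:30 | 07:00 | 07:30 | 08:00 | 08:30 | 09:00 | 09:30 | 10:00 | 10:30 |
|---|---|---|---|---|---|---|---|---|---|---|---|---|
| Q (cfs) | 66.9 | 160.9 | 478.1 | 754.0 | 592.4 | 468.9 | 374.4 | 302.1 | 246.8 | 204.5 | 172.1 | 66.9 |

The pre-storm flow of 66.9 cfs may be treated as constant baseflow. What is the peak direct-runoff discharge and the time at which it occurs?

Q_p = 687.1 cfs at t = 06:30

Subtracting baseflow gives direct-runoff ordinates: 0.0, 94.0, 411.2, 687.1, 525.5, 402.0, 307.5, 235.2, 179.9, 137.6, 105.2, 0.0 cfs.
The maximum is 687.1 cfs, occurring at the reading for t = 06:30.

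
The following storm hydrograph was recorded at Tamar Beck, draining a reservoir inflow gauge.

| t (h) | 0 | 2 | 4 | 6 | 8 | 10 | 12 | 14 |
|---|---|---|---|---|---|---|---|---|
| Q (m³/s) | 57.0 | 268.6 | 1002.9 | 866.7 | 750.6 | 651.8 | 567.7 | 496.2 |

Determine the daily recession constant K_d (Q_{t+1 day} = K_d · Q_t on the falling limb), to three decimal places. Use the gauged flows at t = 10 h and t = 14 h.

K_d ≈ 0.195

Between t = 10 h and t = 14 h the flow falls from 651.8 to 496.2 m³/s over 2×2 h = 4 h.
Per-interval ratio K = (496.2/651.8)^(1/2) = 0.8725; K_d = K^(24/2) = 0.195.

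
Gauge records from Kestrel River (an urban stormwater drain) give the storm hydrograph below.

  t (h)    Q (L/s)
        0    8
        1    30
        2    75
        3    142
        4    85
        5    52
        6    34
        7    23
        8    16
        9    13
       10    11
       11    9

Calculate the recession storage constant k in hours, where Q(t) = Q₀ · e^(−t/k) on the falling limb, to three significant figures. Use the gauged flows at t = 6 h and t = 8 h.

k ≈ 2.65 h

On the falling limb, Q drops from 34 to 16 L/s between t = 6 h and t = 8 h (Δt = 2 h).
k = −Δt / ln(Q₂/Q₁) = −2 / ln(16/34) = 2.65 h.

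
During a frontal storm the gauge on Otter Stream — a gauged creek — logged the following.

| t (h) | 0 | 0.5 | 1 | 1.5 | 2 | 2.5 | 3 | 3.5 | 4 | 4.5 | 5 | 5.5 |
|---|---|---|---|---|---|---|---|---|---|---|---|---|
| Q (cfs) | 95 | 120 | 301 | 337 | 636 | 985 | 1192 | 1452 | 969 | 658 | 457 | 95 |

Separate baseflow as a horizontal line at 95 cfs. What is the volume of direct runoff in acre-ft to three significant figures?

Direct-runoff ordinates (Q − Q_b): 0.0, 25.0, 206.0, 242.0, 541.0, 890.0, 1097.0, 1357.0, 874.0, 563.0, 362.0, 0.0 cfs.
ΣQ_DR = 6157 cfs.
With Δt = 0.5 h = 1800 s, V = ΣQ_DR · Δt = 6157 × 1800 = 1.11 × 10^7 ft³ = 254 acre-ft.

V ≈ 254 acre-ft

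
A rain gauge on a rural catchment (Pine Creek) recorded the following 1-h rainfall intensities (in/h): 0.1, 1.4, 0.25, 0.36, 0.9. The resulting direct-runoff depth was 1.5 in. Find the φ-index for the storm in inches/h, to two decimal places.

Only the 2 blocks with intensity above φ contribute runoff: 1.4, 0.9 in/h.
Σ(I−φ)·Δt = d  ⇒  (1.4+0.9 − 2φ)·1 = 1.5
φ = (2.300 − 1.5/1) / 2 = 0.40 in/h.

φ ≈ 0.40 in/h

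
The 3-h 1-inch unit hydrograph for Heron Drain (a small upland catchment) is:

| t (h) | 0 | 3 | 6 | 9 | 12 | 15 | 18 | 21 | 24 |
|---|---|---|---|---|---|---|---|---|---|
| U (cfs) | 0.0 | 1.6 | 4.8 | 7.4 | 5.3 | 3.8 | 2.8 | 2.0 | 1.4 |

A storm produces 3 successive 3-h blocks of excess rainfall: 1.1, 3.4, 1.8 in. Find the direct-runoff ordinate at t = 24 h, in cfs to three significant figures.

Q ≈ 13.4 cfs

By discrete convolution, Q_j = Σ (P_i / 1 in) · U_{j−i}.
At t = 24 h (j=8): Q = (1.1/1)·1.4 + (3.4/1)·2.0 + (1.8/1)·2.8 = 13.4 cfs.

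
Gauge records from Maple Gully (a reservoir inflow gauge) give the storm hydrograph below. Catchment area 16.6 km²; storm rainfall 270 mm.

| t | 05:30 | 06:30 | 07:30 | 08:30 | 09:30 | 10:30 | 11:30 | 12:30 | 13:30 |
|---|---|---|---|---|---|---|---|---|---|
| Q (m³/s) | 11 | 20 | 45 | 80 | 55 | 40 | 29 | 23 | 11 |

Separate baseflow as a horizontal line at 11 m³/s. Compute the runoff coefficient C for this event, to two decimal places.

ΣQ_DR = 215.0 m³/s; V = ΣQ_DR·Δt = 7.740 × 10^5 m³.
Runoff depth d = V / A = 46.63 mm.
C = d / P = 46.63 / 270 = 0.17.

C ≈ 0.17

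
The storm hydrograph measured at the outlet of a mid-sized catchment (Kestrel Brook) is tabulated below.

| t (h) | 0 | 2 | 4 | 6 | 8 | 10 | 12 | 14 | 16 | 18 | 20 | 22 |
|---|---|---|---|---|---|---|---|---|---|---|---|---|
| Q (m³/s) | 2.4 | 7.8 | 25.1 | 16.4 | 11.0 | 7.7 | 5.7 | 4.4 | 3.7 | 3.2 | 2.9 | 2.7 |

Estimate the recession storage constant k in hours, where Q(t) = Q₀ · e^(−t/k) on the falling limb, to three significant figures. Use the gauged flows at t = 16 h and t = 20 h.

k ≈ 16.4 h

On the falling limb, Q drops from 3.7 to 2.9 m³/s between t = 16 h and t = 20 h (Δt = 4 h).
k = −Δt / ln(Q₂/Q₁) = −4 / ln(2.9/3.7) = 16.4 h.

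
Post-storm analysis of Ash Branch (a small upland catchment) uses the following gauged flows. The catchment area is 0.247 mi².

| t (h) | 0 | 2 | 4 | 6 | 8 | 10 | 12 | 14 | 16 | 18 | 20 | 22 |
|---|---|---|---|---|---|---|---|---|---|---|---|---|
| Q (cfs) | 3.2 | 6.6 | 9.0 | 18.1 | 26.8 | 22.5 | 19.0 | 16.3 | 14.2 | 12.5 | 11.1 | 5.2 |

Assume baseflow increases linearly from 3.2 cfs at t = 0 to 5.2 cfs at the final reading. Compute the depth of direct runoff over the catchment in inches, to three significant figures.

Direct runoff: 0.00, 3.22, 5.44, 14.35, 22.87, 18.39, 14.71, 11.83, 9.55, 7.66, 6.08, 0.00 cfs; ΣQ_DR = 114.1 cfs.
V = ΣQ_DR · Δt = 114.1 × 7200 s = 8.215 × 10^5 ft³.
Over A = 0.247 mi², depth = V / A = 1.43 in.

d ≈ 1.43 in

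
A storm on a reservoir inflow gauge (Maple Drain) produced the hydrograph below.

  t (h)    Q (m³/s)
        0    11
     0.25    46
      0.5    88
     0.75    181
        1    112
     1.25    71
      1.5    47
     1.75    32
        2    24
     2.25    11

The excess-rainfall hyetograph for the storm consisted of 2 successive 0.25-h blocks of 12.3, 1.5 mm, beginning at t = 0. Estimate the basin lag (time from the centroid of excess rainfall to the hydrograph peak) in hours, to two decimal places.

Centroid of excess rainfall: t_c = Σ P_i·t̄_i / ΣP_i = 0.1522 h (block centres at 0.125, 0.375 h).
Hydrograph peak occurs at t = 0.75 h, so basin lag t_L = 0.75 − 0.1522 = 0.60 h.

t_L ≈ 0.60 h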